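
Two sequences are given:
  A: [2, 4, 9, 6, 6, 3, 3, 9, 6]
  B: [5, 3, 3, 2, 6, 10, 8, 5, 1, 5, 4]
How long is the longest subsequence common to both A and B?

3

Backtracking the LCS table gives one alignment: 3 (A6,B2) → 3 (A7,B3) → 6 (A9,B5).
So the longest common subsequence has length 3.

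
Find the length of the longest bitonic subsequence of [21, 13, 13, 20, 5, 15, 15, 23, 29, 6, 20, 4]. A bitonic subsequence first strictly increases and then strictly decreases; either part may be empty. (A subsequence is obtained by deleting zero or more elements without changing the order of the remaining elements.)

6

Let inc[i] be the LIS ending at i and dec[i] the longest strictly decreasing subsequence starting at i. inc = [1, 1, 1, 2, 1, 2, 2, 3, 4, 2, 3, 1], dec = [5, 3, 3, 4, 2, 3, 3, 3, 3, 2, 2, 1].
max_i inc[i]+dec[i]−1 = 6, with one witness 13, 20, 23, 29, 20, 4.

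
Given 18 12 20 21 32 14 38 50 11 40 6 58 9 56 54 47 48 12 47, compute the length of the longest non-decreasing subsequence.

8

One longest non-decreasing subsequence is 18, 20, 21, 32, 38, 40, 47, 48 (positions 1,3,4,5,7,10,16,17), of length 8; no longer one exists.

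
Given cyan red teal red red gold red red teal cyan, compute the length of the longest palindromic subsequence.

9

One longest palindromic subsequence is cyan teal red red gold red red teal cyan (positions 1,3,4,5,6,7,8,9,10); it reads the same forward and backward, and the interval DP gives dp[1][10] = 9.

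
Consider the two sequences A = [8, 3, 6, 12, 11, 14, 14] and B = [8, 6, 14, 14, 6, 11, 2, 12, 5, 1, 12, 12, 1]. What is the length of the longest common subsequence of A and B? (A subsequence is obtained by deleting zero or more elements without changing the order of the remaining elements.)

Backtracking the LCS table gives one alignment: 8 (A1,B1) → 6 (A3,B2) → 14 (A6,B3) → 14 (A7,B4).
So the longest common subsequence has length 4.

4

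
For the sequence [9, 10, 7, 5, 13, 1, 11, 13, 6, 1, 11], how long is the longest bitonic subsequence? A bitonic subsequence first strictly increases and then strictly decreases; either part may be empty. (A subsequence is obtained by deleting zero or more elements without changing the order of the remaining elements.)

6

Let inc[i] be the LIS ending at i and dec[i] the longest strictly decreasing subsequence starting at i. inc = [1, 2, 1, 1, 3, 1, 3, 4, 2, 1, 3], dec = [4, 4, 3, 2, 4, 1, 3, 3, 2, 1, 1].
max_i inc[i]+dec[i]−1 = 6, with one witness 9, 10, 13, 11, 6, 1.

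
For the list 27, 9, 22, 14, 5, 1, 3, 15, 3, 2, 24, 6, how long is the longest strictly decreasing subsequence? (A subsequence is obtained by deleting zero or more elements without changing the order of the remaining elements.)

Scanning left to right, the best length ending at each element is: 27→1, 9→2, 22→2, 14→3, 5→4, 1→5, 3→5, 15→3, 3→5, 2→6, 24→2, 6→4.
So the longest decreasing subsequence has length 6, e.g. 27, 22, 14, 5, 3, 2.

6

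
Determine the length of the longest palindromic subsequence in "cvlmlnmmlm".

6

One longest palindromic subsequence is mlmmlm (positions 4,5,7,8,9,10); it reads the same forward and backward, and the interval DP gives dp[1][10] = 6.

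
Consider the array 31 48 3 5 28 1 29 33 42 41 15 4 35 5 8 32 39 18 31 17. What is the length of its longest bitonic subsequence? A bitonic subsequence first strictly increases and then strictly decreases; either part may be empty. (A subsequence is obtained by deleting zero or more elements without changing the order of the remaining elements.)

Let inc[i] be the LIS ending at i and dec[i] the longest strictly decreasing subsequence starting at i. inc = [1, 2, 1, 2, 3, 1, 4, 5, 6, 6, 3, 2, 6, 3, 4, 5, 7, 5, 6, 5], dec = [4, 7, 2, 2, 3, 1, 3, 4, 6, 5, 2, 1, 4, 1, 1, 3, 3, 2, 2, 1].
max_i inc[i]+dec[i]−1 = 11, with one witness 3, 5, 28, 29, 33, 42, 41, 35, 32, 31, 17.

11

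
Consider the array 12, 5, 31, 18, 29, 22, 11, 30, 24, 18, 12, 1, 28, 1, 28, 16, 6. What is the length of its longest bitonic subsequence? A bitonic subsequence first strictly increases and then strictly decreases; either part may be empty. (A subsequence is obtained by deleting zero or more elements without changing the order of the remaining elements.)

8

Let inc[i] be the LIS ending at i and dec[i] the longest strictly decreasing subsequence starting at i. inc = [1, 1, 2, 2, 3, 3, 2, 4, 4, 3, 3, 1, 5, 1, 5, 4, 2], dec = [3, 2, 6, 3, 5, 4, 2, 5, 4, 3, 2, 1, 3, 1, 3, 2, 1].
max_i inc[i]+dec[i]−1 = 8, with one witness 12, 18, 29, 30, 24, 18, 16, 6.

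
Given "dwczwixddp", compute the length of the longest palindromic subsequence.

5

Using dp[i][j] = 2 + dp[i+1][j−1] if the ends match, else max(dp[i+1][j], dp[i][j−1]):
dp[1][10] = 5. A witness is dwzwd at positions 1,2,4,5,9.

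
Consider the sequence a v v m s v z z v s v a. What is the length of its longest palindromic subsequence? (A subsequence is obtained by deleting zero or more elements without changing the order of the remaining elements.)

10

Using dp[i][j] = 2 + dp[i+1][j−1] if the ends match, else max(dp[i+1][j], dp[i][j−1]):
dp[1][12] = 10. A witness is avsvzzvsva at positions 1,2,5,6,7,8,9,10,11,12.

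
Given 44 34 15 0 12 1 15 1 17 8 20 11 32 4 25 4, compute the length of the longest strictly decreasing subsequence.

Scanning left to right, the best length ending at each element is: 44→1, 34→2, 15→3, 0→4, 12→4, 1→5, 15→3, 1→5, 17→3, 8→5, 20→3, 11→5, 32→3, 4→6, 25→4, 4→6.
So the longest decreasing subsequence has length 6, e.g. 44, 34, 15, 12, 8, 4.

6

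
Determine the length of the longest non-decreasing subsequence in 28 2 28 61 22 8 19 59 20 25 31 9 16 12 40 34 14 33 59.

8

Let dp[i] be the longest non-decreasing subsequence ending at position i. Then dp = [1, 1, 2, 3, 2, 2, 3, 4, 4, 5, 6, 3, 4, 4, 7, 7, 5, 7, 8].
The maximum is 8; one witness is 2, 8, 19, 20, 25, 31, 40, 59 at positions 2,6,7,9,10,11,15,19.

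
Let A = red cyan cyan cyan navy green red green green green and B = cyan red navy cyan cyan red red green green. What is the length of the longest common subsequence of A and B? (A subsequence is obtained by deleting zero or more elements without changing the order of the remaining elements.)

6

Backtracking the LCS table gives one alignment: red (A1,B2) → cyan (A2,B4) → cyan (A3,B5) → red (A7,B7) → green (A9,B8) → green (A10,B9).
So the longest common subsequence has length 6.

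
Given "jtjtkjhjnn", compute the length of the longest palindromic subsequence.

5

One longest palindromic subsequence is jjkjj (positions 1,3,5,6,8); it reads the same forward and backward, and the interval DP gives dp[1][10] = 5.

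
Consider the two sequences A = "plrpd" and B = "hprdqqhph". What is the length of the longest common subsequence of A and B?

A longest common subsequence is prp (length 3); the LCS DP confirms no longer common subsequence exists.

3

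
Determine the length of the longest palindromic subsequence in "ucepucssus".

Using dp[i][j] = 2 + dp[i+1][j−1] if the ends match, else max(dp[i+1][j], dp[i][j−1]):
dp[1][10] = 5. A witness is ucucu at positions 1,2,5,6,9.

5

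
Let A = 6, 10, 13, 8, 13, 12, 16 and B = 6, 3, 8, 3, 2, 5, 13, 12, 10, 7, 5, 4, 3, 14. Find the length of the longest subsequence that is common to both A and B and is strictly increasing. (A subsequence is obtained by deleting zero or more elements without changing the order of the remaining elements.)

3

A longest common strictly increasing subsequence is 6, 8, 13 (length 3); it appears in order in both A and B, and no longer such subsequence exists.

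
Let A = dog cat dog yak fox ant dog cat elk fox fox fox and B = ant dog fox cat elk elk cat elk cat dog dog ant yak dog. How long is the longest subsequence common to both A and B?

5

Backtracking the LCS table gives one alignment: dog (A1,B2) → cat (A2,B9) → dog (A3,B11) → yak (A4,B13) → dog (A7,B14).
So the longest common subsequence has length 5.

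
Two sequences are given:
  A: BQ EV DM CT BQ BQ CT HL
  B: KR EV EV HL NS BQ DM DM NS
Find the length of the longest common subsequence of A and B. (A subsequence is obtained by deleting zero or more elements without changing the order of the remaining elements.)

Backtracking the LCS table gives one alignment: BQ (A1,B6) → DM (A3,B8).
So the longest common subsequence has length 2.

2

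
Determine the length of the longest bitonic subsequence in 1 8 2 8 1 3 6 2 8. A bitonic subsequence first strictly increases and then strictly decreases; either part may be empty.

5

One longest bitonic subsequence is 1, 2, 8, 6, 2 (positions 1,3,4,7,8): it rises to 8 then falls. Length 5 is optimal.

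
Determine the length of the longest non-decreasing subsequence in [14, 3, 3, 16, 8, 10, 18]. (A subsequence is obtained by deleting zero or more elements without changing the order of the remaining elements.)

5

One longest non-decreasing subsequence is 3, 3, 8, 10, 18 (positions 2,3,5,6,7), of length 5; no longer one exists.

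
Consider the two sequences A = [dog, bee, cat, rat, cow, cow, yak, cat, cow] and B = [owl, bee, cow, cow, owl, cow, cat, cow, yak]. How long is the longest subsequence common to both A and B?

5

Backtracking the LCS table gives one alignment: bee (A2,B2) → cow (A5,B4) → cow (A6,B6) → cat (A8,B7) → cow (A9,B8).
So the longest common subsequence has length 5.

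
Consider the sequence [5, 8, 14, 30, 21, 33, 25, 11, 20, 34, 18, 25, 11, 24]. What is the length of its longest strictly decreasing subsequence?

Let dp[i] be the longest decreasing subsequence ending at position i. Then dp = [1, 1, 1, 1, 2, 1, 2, 3, 3, 1, 4, 2, 5, 3].
The maximum is 5; one witness is 30, 21, 20, 18, 11 at positions 4,5,9,11,13.

5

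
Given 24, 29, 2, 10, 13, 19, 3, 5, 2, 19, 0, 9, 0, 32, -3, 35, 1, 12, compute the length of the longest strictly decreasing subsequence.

6

Let dp[i] be the longest decreasing subsequence ending at position i. Then dp = [1, 1, 2, 2, 2, 2, 3, 3, 4, 2, 5, 3, 5, 1, 6, 1, 5, 3].
The maximum is 6; one witness is 24, 10, 3, 2, 0, -3 at positions 1,4,7,9,11,15.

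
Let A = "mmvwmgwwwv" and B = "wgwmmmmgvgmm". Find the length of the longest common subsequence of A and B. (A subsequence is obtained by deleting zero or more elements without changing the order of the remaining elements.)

A longest common subsequence is mmmgv (length 5); the LCS DP confirms no longer common subsequence exists.

5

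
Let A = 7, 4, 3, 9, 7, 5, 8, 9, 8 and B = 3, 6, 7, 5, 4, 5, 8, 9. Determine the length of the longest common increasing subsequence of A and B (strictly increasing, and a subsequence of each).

4

A longest common strictly increasing subsequence is 3, 7, 8, 9 (length 4); it appears in order in both A and B, and no longer such subsequence exists.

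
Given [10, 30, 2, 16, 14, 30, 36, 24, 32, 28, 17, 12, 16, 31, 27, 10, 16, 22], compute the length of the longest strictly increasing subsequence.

5

One longest increasing subsequence is 10, 16, 24, 28, 31 (positions 1,4,8,10,14), of length 5; no longer one exists.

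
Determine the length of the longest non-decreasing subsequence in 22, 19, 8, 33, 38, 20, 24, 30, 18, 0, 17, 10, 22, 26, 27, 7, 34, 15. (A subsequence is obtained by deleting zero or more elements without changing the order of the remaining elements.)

One longest non-decreasing subsequence is 19, 20, 24, 26, 27, 34 (positions 2,6,7,14,15,17), of length 6; no longer one exists.

6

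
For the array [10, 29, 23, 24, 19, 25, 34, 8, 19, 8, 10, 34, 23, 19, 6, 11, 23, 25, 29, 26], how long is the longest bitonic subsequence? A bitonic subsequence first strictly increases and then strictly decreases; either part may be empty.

8

One longest bitonic subsequence is 10, 23, 24, 25, 34, 23, 19, 11 (positions 1,3,4,6,7,13,14,16): it rises to 34 then falls. Length 8 is optimal.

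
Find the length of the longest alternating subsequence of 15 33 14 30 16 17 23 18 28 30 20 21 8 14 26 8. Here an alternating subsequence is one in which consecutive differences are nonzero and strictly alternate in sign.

Track the best alternating length ending on an up-step vs a down-step at each position: up/down = 1/1, 2/1, 1/3, 4/3, 4/5, 6/5, 6/5, 6/7, 8/5, 8/3, 8/9, 10/9, 1/11, 12/11, 12/9, 1/13.
The maximum over both is 13; one such subsequence is 15, 33, 14, 30, 16, 23, 18, 28, 20, 21, 8, 14, 8.

13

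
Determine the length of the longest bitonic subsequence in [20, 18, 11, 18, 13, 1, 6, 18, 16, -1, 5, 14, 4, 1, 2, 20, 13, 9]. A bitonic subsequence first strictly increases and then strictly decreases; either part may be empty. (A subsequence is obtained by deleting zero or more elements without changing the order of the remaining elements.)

Let inc[i] be the LIS ending at i and dec[i] the longest strictly decreasing subsequence starting at i. inc = [1, 1, 1, 2, 2, 1, 2, 3, 3, 1, 2, 3, 2, 2, 3, 4, 4, 4], dec = [7, 6, 5, 6, 5, 2, 4, 5, 4, 1, 3, 3, 2, 1, 1, 3, 2, 1].
max_i inc[i]+dec[i]−1 = 7, with one witness 20, 18, 13, 6, 5, 4, 2.

7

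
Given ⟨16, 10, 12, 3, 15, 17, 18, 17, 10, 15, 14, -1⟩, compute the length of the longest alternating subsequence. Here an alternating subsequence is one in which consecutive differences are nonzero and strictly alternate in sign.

Track the best alternating length ending on an up-step vs a down-step at each position: up/down = 1/1, 1/2, 3/2, 1/4, 5/2, 5/1, 5/1, 5/6, 5/6, 7/6, 7/8, 1/8.
The maximum over both is 8; one such subsequence is 16, 10, 12, 3, 15, 10, 15, 14.

8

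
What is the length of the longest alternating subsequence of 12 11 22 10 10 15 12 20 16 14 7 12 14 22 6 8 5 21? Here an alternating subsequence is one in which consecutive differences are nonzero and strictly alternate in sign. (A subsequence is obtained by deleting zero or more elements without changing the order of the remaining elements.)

Track the best alternating length ending on an up-step vs a down-step at each position: up/down = 1/1, 1/2, 3/1, 1/4, 1/4, 5/4, 5/6, 7/4, 7/8, 7/8, 1/8, 9/8, 9/8, 9/1, 1/10, 11/10, 1/12, 13/10.
The maximum over both is 13; one such subsequence is 12, 11, 22, 10, 15, 12, 20, 7, 12, 6, 8, 5, 21.

13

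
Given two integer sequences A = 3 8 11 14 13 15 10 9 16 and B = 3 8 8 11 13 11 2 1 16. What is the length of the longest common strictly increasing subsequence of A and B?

For each value that appears in both, track the longest common increasing run ending there.
The best achievable length is 5; one witness is 3, 8, 11, 13, 16 (A-positions 1,2,3,5,9, B-positions 1,2,4,5,9).

5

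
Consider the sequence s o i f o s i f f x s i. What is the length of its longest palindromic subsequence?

One longest palindromic subsequence is isffsi (positions 3,6,8,9,11,12); it reads the same forward and backward, and the interval DP gives dp[1][12] = 6.

6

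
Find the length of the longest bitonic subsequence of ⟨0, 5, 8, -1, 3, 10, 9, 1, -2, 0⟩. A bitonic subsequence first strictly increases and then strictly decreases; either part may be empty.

One longest bitonic subsequence is 0, 5, 8, 10, 9, 1, 0 (positions 1,2,3,6,7,8,10): it rises to 10 then falls. Length 7 is optimal.

7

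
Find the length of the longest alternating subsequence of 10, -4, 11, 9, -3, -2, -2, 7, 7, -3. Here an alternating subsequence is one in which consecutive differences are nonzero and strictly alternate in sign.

6

Track the best alternating length ending on an up-step vs a down-step at each position: up/down = 1/1, 1/2, 3/1, 3/4, 3/4, 5/4, 5/4, 5/4, 5/4, 3/6.
The maximum over both is 6; one such subsequence is 10, -4, 11, -3, -2, -3.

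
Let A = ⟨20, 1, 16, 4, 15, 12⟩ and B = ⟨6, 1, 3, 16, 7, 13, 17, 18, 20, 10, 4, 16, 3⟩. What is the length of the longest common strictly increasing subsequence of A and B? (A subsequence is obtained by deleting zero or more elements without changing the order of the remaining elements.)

2

For each value that appears in both, track the longest common increasing run ending there.
The best achievable length is 2; one witness is 1, 16 (A-positions 2,3, B-positions 2,4).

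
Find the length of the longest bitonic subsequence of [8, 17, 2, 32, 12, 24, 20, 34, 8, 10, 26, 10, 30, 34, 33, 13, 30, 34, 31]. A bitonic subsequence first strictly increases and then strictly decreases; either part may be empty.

8

One longest bitonic subsequence is 8, 17, 24, 26, 30, 34, 33, 31 (positions 1,2,6,11,13,14,15,19): it rises to 34 then falls. Length 8 is optimal.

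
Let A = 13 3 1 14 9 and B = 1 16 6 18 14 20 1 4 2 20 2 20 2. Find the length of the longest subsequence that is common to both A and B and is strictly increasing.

2

A longest common strictly increasing subsequence is 1, 14 (length 2); it appears in order in both A and B, and no longer such subsequence exists.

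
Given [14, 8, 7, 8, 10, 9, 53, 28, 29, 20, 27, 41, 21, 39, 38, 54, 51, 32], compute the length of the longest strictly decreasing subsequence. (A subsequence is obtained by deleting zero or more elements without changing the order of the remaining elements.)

5

Let dp[i] be the longest decreasing subsequence ending at position i. Then dp = [1, 2, 3, 2, 2, 3, 1, 2, 2, 3, 3, 2, 4, 3, 4, 1, 2, 5].
The maximum is 5; one witness is 53, 41, 39, 38, 32 at positions 7,12,14,15,18.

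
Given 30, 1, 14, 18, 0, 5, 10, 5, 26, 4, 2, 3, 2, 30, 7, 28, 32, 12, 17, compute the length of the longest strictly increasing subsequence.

Scanning left to right, the best length ending at each element is: 30→1, 1→1, 14→2, 18→3, 0→1, 5→2, 10→3, 5→2, 26→4, 4→2, 2→2, 3→3, 2→2, 30→5, 7→4, 28→5, 32→6, 12→5, 17→6.
So the longest increasing subsequence has length 6, e.g. 1, 14, 18, 26, 30, 32.

6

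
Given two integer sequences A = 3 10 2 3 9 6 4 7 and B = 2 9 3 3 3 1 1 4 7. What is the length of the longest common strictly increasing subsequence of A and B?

A longest common strictly increasing subsequence is 2, 3, 4, 7 (length 4); it appears in order in both A and B, and no longer such subsequence exists.

4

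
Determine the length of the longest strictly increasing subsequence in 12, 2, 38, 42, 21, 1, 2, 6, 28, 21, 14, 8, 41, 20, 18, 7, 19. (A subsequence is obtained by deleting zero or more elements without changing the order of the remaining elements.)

6

One longest increasing subsequence is 1, 2, 6, 14, 18, 19 (positions 6,7,8,11,15,17), of length 6; no longer one exists.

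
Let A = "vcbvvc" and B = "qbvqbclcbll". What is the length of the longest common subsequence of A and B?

Backtracking the LCS table gives one alignment: v (A1,B3) → c (A2,B8) → b (A3,B9).
So the longest common subsequence has length 3.

3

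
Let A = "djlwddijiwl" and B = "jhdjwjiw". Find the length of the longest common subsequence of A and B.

6

A longest common subsequence is djwjiw (length 6); the LCS DP confirms no longer common subsequence exists.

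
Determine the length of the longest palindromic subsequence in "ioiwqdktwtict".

5

Using dp[i][j] = 2 + dp[i+1][j−1] if the ends match, else max(dp[i+1][j], dp[i][j−1]):
dp[1][13] = 5. A witness is itwti at positions 3,8,9,10,11.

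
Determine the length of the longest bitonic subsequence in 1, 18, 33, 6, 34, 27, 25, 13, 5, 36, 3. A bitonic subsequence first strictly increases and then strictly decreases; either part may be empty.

Let inc[i] be the LIS ending at i and dec[i] the longest strictly decreasing subsequence starting at i. inc = [1, 2, 3, 2, 4, 3, 3, 3, 2, 5, 2], dec = [1, 4, 6, 3, 6, 5, 4, 3, 2, 2, 1].
max_i inc[i]+dec[i]−1 = 9, with one witness 1, 18, 33, 34, 27, 25, 13, 5, 3.

9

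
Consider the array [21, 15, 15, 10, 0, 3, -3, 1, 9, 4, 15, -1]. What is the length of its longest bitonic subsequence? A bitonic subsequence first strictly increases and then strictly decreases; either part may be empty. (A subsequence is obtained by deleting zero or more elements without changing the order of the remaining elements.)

Let inc[i] be the LIS ending at i and dec[i] the longest strictly decreasing subsequence starting at i. inc = [1, 1, 1, 1, 1, 2, 1, 2, 3, 3, 4, 2], dec = [6, 5, 5, 4, 2, 3, 1, 2, 3, 2, 2, 1].
max_i inc[i]+dec[i]−1 = 6, with one witness 21, 15, 10, 9, 4, -1.

6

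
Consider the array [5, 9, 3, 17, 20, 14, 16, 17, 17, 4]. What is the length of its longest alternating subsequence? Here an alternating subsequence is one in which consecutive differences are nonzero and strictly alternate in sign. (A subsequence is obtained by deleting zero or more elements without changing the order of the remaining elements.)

7

Track the best alternating length ending on an up-step vs a down-step at each position: up/down = 1/1, 2/1, 1/3, 4/1, 4/1, 4/5, 6/5, 6/5, 6/5, 4/7.
The maximum over both is 7; one such subsequence is 5, 9, 3, 17, 14, 16, 4.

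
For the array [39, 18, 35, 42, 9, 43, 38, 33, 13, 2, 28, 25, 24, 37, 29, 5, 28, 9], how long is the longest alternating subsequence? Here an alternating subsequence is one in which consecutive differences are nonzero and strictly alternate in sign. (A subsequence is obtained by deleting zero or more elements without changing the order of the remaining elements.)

A longest alternating subsequence is 39, 18, 35, 9, 43, 13, 28, 25, 37, 5, 28, 9 (positions 1,2,3,5,6,9,11,12,14,16,17,18); its 11 consecutive differences strictly alternate in sign, and length 12 is optimal.

12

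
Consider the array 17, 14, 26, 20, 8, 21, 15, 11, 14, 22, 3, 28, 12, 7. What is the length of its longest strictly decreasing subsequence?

6

Let dp[i] be the longest decreasing subsequence ending at position i. Then dp = [1, 2, 1, 2, 3, 2, 3, 4, 4, 2, 5, 1, 5, 6].
The maximum is 6; one witness is 26, 20, 15, 14, 12, 7 at positions 3,4,7,9,13,14.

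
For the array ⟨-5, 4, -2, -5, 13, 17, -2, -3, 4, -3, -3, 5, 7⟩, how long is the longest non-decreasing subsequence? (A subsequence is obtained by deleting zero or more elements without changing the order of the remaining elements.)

7

One longest non-decreasing subsequence is -5, -5, -3, -3, -3, 5, 7 (positions 1,4,8,10,11,12,13), of length 7; no longer one exists.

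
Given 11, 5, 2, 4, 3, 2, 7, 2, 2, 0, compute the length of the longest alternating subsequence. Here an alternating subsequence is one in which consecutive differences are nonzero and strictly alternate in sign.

6

A longest alternating subsequence is 11, 2, 4, 3, 7, 2 (positions 1,3,4,5,7,8); its 5 consecutive differences strictly alternate in sign, and length 6 is optimal.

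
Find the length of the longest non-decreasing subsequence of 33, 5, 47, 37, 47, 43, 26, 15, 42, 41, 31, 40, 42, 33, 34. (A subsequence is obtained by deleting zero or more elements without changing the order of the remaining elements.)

Let dp[i] be the longest non-decreasing subsequence ending at position i. Then dp = [1, 1, 2, 2, 3, 3, 2, 2, 3, 3, 3, 4, 5, 4, 5].
The maximum is 5; one witness is 5, 26, 31, 40, 42 at positions 2,7,11,12,13.

5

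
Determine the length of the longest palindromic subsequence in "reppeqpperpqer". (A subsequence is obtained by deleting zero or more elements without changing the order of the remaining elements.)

10

Using dp[i][j] = 2 + dp[i+1][j−1] if the ends match, else max(dp[i+1][j], dp[i][j−1]):
dp[1][14] = 10. A witness is repeppeper at positions 1,2,4,5,7,8,9,11,13,14.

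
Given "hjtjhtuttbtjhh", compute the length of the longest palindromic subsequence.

One longest palindromic subsequence is hjtttttjh (positions 1,2,3,6,8,9,11,12,14); it reads the same forward and backward, and the interval DP gives dp[1][14] = 9.

9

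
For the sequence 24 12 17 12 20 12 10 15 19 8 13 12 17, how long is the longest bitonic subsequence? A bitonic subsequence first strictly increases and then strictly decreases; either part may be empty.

One longest bitonic subsequence is 12, 17, 20, 19, 13, 12 (positions 2,3,5,9,11,12): it rises to 20 then falls. Length 6 is optimal.

6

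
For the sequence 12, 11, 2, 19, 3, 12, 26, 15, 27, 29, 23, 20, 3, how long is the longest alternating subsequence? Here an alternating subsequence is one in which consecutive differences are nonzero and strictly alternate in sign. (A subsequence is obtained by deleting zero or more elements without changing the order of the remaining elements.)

A longest alternating subsequence is 12, 11, 19, 3, 26, 15, 27, 23 (positions 1,2,4,5,7,8,9,11); its 7 consecutive differences strictly alternate in sign, and length 8 is optimal.

8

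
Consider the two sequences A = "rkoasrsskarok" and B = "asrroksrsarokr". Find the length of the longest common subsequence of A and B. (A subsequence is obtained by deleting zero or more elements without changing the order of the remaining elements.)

Backtracking the LCS table gives one alignment: r (A1,B4) → k (A2,B6) → s (A5,B7) → r (A6,B8) → s (A8,B9) → a (A10,B10) → r (A11,B11) → o (A12,B12) → k (A13,B13).
So the longest common subsequence has length 9.

9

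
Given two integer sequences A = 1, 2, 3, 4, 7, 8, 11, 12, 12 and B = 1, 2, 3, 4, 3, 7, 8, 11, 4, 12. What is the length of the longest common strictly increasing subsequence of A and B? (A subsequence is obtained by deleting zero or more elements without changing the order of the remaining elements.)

8

For each value that appears in both, track the longest common increasing run ending there.
The best achievable length is 8; one witness is 1, 2, 3, 4, 7, 8, 11, 12 (A-positions 1,2,3,4,5,6,7,8, B-positions 1,2,3,4,6,7,8,10).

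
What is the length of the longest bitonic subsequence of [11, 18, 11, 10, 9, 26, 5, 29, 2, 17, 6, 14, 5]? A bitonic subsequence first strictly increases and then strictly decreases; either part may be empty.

Let inc[i] be the LIS ending at i and dec[i] the longest strictly decreasing subsequence starting at i. inc = [1, 2, 1, 1, 1, 3, 1, 4, 1, 2, 2, 3, 2], dec = [5, 6, 5, 4, 3, 4, 2, 4, 1, 3, 2, 2, 1].
max_i inc[i]+dec[i]−1 = 7, with one witness 11, 18, 11, 10, 9, 6, 5.

7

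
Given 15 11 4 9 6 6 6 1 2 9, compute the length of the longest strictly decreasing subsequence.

Let dp[i] be the longest decreasing subsequence ending at position i. Then dp = [1, 2, 3, 3, 4, 4, 4, 5, 5, 3].
The maximum is 5; one witness is 15, 11, 9, 6, 1 at positions 1,2,4,5,8.

5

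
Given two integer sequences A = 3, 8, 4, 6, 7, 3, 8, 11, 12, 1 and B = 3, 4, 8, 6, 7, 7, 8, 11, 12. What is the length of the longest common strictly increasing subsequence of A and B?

7

A longest common strictly increasing subsequence is 3, 4, 6, 7, 8, 11, 12 (length 7); it appears in order in both A and B, and no longer such subsequence exists.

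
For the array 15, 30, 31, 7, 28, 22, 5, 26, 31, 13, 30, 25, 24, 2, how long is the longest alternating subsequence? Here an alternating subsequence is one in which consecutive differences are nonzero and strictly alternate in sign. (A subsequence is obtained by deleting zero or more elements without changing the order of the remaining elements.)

Track the best alternating length ending on an up-step vs a down-step at each position: up/down = 1/1, 2/1, 2/1, 1/3, 4/3, 4/5, 1/5, 6/5, 6/1, 6/7, 8/7, 8/9, 8/9, 1/9.
The maximum over both is 9; one such subsequence is 15, 30, 7, 28, 22, 26, 13, 30, 25.

9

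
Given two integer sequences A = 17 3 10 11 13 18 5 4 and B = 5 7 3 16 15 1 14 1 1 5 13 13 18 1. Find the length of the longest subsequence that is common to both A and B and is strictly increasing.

3

For each value that appears in both, track the longest common increasing run ending there.
The best achievable length is 3; one witness is 3, 13, 18 (A-positions 2,5,6, B-positions 3,11,13).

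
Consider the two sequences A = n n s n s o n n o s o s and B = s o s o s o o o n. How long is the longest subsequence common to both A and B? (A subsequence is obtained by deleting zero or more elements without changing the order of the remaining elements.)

A longest common subsequence is ssooo (length 5); the LCS DP confirms no longer common subsequence exists.

5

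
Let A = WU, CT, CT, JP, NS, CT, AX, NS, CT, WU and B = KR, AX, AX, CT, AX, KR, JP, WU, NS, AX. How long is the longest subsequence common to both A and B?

Backtracking the LCS table gives one alignment: CT (A2,B4) → JP (A4,B7) → NS (A5,B9) → AX (A7,B10).
So the longest common subsequence has length 4.

4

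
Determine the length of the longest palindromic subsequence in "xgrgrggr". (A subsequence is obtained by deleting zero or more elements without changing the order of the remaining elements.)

5

One longest palindromic subsequence is rgggr (positions 3,4,6,7,8); it reads the same forward and backward, and the interval DP gives dp[1][8] = 5.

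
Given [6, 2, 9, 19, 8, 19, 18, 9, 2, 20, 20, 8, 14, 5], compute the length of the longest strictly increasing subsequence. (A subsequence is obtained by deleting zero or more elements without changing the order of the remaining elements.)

Let dp[i] be the longest increasing subsequence ending at position i. Then dp = [1, 1, 2, 3, 2, 3, 3, 3, 1, 4, 4, 2, 4, 2].
The maximum is 4; one witness is 6, 9, 19, 20 at positions 1,3,4,10.

4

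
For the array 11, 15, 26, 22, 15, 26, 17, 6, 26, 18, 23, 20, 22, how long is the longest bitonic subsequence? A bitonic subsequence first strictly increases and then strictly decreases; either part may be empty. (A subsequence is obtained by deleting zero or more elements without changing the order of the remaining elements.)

Let inc[i] be the LIS ending at i and dec[i] the longest strictly decreasing subsequence starting at i. inc = [1, 2, 3, 3, 2, 4, 3, 1, 4, 4, 5, 5, 6], dec = [2, 2, 4, 3, 2, 3, 2, 1, 3, 1, 2, 1, 1].
max_i inc[i]+dec[i]−1 = 6, with one witness 11, 15, 26, 22, 17, 6.

6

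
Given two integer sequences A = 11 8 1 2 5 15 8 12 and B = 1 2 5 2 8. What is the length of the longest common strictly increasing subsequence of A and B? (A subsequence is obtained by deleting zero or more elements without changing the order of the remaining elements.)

A longest common strictly increasing subsequence is 1, 2, 5, 8 (length 4); it appears in order in both A and B, and no longer such subsequence exists.

4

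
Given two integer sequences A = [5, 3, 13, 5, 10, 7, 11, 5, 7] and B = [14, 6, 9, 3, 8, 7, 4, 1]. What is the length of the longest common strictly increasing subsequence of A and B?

For each value that appears in both, track the longest common increasing run ending there.
The best achievable length is 2; one witness is 3, 7 (A-positions 2,6, B-positions 4,6).

2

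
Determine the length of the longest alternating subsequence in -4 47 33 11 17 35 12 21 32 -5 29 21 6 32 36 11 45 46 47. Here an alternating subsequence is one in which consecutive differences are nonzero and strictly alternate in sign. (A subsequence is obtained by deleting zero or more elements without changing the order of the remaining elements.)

A longest alternating subsequence is -4, 47, 11, 17, 12, 21, -5, 29, 21, 32, 11, 45 (positions 1,2,4,5,7,8,10,11,12,14,16,17); its 11 consecutive differences strictly alternate in sign, and length 12 is optimal.

12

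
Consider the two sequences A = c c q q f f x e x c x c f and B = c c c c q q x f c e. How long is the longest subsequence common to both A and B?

Backtracking the LCS table gives one alignment: c (A1,B3) → c (A2,B4) → q (A3,B5) → q (A4,B6) → f (A5,B8) → e (A8,B10).
So the longest common subsequence has length 6.

6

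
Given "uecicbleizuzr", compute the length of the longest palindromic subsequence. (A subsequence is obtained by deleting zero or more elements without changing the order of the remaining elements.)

7

Using dp[i][j] = 2 + dp[i+1][j−1] if the ends match, else max(dp[i+1][j], dp[i][j−1]):
dp[1][13] = 7. A witness is ueciceu at positions 1,2,3,4,5,8,11.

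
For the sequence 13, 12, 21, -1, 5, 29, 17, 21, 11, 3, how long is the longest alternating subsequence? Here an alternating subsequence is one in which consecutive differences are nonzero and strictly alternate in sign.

A longest alternating subsequence is 13, 12, 21, -1, 29, 17, 21, 11 (positions 1,2,3,4,6,7,8,9); its 7 consecutive differences strictly alternate in sign, and length 8 is optimal.

8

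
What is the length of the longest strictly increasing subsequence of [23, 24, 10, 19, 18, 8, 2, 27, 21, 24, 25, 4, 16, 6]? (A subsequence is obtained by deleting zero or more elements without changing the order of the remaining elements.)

Scanning left to right, the best length ending at each element is: 23→1, 24→2, 10→1, 19→2, 18→2, 8→1, 2→1, 27→3, 21→3, 24→4, 25→5, 4→2, 16→3, 6→3.
So the longest increasing subsequence has length 5, e.g. 10, 19, 21, 24, 25.

5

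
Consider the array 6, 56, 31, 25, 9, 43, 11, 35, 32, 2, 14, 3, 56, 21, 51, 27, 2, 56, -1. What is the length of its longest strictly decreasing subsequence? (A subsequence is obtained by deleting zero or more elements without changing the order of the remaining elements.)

8

Scanning left to right, the best length ending at each element is: 6→1, 56→1, 31→2, 25→3, 9→4, 43→2, 11→4, 35→3, 32→4, 2→5, 14→5, 3→6, 56→1, 21→5, 51→2, 27→5, 2→7, 56→1, -1→8.
So the longest decreasing subsequence has length 8, e.g. 56, 43, 35, 32, 14, 3, 2, -1.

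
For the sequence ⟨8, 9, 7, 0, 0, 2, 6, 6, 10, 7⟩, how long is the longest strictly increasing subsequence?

4

Scanning left to right, the best length ending at each element is: 8→1, 9→2, 7→1, 0→1, 0→1, 2→2, 6→3, 6→3, 10→4, 7→4.
So the longest increasing subsequence has length 4, e.g. 0, 2, 6, 10.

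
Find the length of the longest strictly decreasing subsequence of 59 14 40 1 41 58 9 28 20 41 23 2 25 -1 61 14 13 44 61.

6

One longest decreasing subsequence is 59, 40, 28, 20, 2, -1 (positions 1,3,8,9,12,14), of length 6; no longer one exists.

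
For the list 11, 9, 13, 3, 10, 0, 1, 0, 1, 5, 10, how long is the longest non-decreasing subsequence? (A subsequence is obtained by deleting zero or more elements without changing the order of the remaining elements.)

Let dp[i] be the longest non-decreasing subsequence ending at position i. Then dp = [1, 1, 2, 1, 2, 1, 2, 2, 3, 4, 5].
The maximum is 5; one witness is 0, 1, 1, 5, 10 at positions 6,7,9,10,11.

5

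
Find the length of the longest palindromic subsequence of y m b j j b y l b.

6

Using dp[i][j] = 2 + dp[i+1][j−1] if the ends match, else max(dp[i+1][j], dp[i][j−1]):
dp[1][9] = 6. A witness is ybjjby at positions 1,3,4,5,6,7.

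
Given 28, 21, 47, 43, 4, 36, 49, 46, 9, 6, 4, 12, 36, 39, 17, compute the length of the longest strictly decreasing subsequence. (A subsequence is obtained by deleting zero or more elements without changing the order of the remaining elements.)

Let dp[i] be the longest decreasing subsequence ending at position i. Then dp = [1, 2, 1, 2, 3, 3, 1, 2, 4, 5, 6, 4, 3, 3, 4].
The maximum is 6; one witness is 47, 43, 36, 9, 6, 4 at positions 3,4,6,9,10,11.

6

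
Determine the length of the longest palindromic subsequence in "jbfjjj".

4

One longest palindromic subsequence is jjjj (positions 1,4,5,6); it reads the same forward and backward, and the interval DP gives dp[1][6] = 4.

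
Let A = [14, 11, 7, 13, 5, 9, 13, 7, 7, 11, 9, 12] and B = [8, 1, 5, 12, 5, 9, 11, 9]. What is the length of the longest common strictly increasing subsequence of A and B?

A longest common strictly increasing subsequence is 5, 9, 11 (length 3); it appears in order in both A and B, and no longer such subsequence exists.

3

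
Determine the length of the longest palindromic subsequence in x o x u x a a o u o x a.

8

Using dp[i][j] = 2 + dp[i+1][j−1] if the ends match, else max(dp[i+1][j], dp[i][j−1]):
dp[1][12] = 8. A witness is xouaauox at positions 1,2,4,6,7,9,10,11.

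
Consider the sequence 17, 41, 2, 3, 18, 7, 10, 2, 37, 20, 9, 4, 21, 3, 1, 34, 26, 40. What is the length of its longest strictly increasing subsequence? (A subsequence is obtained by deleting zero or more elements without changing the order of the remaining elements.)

Let dp[i] be the longest increasing subsequence ending at position i. Then dp = [1, 2, 1, 2, 3, 3, 4, 1, 5, 5, 4, 3, 6, 2, 1, 7, 7, 8].
The maximum is 8; one witness is 2, 3, 7, 10, 20, 21, 34, 40 at positions 3,4,6,7,10,13,16,18.

8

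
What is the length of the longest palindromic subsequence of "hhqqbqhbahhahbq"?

One longest palindromic subsequence is qbhahhahbq (positions 3,5,7,9,10,11,12,13,14,15); it reads the same forward and backward, and the interval DP gives dp[1][15] = 10.

10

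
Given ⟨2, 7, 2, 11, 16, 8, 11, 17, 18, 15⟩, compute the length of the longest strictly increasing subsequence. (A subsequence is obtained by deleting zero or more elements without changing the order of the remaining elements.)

6

Let dp[i] be the longest increasing subsequence ending at position i. Then dp = [1, 2, 1, 3, 4, 3, 4, 5, 6, 5].
The maximum is 6; one witness is 2, 7, 11, 16, 17, 18 at positions 1,2,4,5,8,9.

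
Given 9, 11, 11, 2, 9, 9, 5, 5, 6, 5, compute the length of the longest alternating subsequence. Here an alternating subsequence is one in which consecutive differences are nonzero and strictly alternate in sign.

7

A longest alternating subsequence is 9, 11, 2, 9, 5, 6, 5 (positions 1,2,4,5,7,9,10); its 6 consecutive differences strictly alternate in sign, and length 7 is optimal.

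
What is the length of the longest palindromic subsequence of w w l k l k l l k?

5

One longest palindromic subsequence is klllk (positions 4,5,7,8,9); it reads the same forward and backward, and the interval DP gives dp[1][9] = 5.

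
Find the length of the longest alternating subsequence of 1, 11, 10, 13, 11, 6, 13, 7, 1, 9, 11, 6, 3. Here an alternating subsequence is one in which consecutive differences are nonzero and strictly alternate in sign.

9

Track the best alternating length ending on an up-step vs a down-step at each position: up/down = 1/1, 2/1, 2/3, 4/1, 4/5, 2/5, 6/1, 6/7, 1/7, 8/7, 8/7, 8/9, 8/9.
The maximum over both is 9; one such subsequence is 1, 11, 10, 13, 11, 13, 7, 9, 6.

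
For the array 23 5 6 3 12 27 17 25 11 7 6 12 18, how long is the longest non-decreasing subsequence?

Let dp[i] be the longest non-decreasing subsequence ending at position i. Then dp = [1, 1, 2, 1, 3, 4, 4, 5, 3, 3, 3, 4, 5].
The maximum is 5; one witness is 5, 6, 12, 17, 25 at positions 2,3,5,7,8.

5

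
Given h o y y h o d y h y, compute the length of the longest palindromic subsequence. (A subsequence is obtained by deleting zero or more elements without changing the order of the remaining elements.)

6

One longest palindromic subsequence is hoyyoh (positions 1,2,3,4,6,9); it reads the same forward and backward, and the interval DP gives dp[1][10] = 6.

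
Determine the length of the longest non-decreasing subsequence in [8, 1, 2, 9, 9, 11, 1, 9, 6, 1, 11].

6

One longest non-decreasing subsequence is 1, 2, 9, 9, 11, 11 (positions 2,3,4,5,6,11), of length 6; no longer one exists.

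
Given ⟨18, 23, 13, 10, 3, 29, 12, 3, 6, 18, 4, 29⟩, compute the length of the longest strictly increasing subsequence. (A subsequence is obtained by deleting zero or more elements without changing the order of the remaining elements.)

4

Scanning left to right, the best length ending at each element is: 18→1, 23→2, 13→1, 10→1, 3→1, 29→3, 12→2, 3→1, 6→2, 18→3, 4→2, 29→4.
So the longest increasing subsequence has length 4, e.g. 10, 12, 18, 29.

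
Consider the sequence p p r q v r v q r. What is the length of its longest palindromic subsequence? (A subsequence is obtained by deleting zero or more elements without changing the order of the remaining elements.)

Using dp[i][j] = 2 + dp[i+1][j−1] if the ends match, else max(dp[i+1][j], dp[i][j−1]):
dp[1][9] = 7. A witness is rqvrvqr at positions 3,4,5,6,7,8,9.

7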